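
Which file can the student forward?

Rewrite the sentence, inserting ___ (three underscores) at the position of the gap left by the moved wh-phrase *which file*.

Underlying clause: The student can forward which file.
'which file' is the direct object of 'forward'. The gap is right after 'forward'.

Which file can the student forward ___?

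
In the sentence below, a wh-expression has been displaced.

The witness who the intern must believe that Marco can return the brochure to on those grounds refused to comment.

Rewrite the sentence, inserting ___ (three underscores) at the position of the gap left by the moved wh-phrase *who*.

'who' is the object of the preposition 'to' (recipient of 'return'). The gap is right after 'to'.

The witness who the intern must believe that Marco can return the brochure to ___ on those grounds refused to comment.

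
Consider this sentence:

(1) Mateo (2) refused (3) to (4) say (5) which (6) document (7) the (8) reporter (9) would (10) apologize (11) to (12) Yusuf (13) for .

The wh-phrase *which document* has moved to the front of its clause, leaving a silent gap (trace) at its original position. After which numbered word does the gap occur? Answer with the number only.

13

Pre-movement form: The reporter would apologize to Yusuf for which document.
The filler 'which document' is interpreted as the object of the preposition 'for'. Wh-movement fronts it, leaving a gap right after 'for':
Mateo refused to say which document the reporter would apologize to Yusuf for ___.
'for' is word 13.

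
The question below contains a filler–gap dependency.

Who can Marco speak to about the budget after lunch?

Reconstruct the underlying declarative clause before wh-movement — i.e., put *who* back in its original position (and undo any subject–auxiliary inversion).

Marco can speak to who about the budget after lunch.

'who' is the object of the preposition 'to'. It moves to the left edge, and the trace sits right after 'to':
Who can Marco speak to ___ about the budget after lunch?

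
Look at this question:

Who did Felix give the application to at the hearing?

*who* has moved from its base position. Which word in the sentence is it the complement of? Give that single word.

Before movement: Felix did give the application to who at the hearing.
The filler 'who' is interpreted as the object of the preposition 'to' (recipient of 'give'). It moves to the left edge, and the trace sits right after 'to':
Who did Felix give the application to ___ at the hearing?

to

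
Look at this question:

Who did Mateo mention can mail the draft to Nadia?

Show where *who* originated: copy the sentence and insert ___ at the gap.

In situ: Mateo did mention who can mail the draft to Nadia.
'who' is the subject of the clause embedded under 'mention'. The gap is right after 'mention'.

Who did Mateo mention ___ can mail the draft to Nadia?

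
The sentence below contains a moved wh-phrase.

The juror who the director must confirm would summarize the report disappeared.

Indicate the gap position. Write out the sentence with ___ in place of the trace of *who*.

'who' functions as the subject of the clause embedded under 'confirm'. The gap is right after 'confirm'.

The juror who the director must confirm ___ would summarize the report disappeared.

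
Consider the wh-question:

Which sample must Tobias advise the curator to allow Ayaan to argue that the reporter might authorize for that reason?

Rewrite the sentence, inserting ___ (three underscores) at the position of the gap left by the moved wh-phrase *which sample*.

Underlying clause: Tobias must advise the curator to allow Ayaan to argue that the reporter might authorize which sample for that reason.
The filler 'which sample' is interpreted as the direct object of 'authorize'. The gap is right after 'authorize'.

Which sample must Tobias advise the curator to allow Ayaan to argue that the reporter might authorize ___ for that reason?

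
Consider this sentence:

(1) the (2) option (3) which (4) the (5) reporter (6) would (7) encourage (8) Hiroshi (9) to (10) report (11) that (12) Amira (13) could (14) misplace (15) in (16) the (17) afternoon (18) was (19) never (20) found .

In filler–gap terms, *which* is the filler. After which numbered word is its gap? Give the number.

'which' is the direct object of 'misplace'. Wh-movement fronts it, leaving a gap right after 'misplace':
The option which the reporter would encourage Hiroshi to report that Amira could misplace ___ in the afternoon was never found.
'misplace' is word 14.

14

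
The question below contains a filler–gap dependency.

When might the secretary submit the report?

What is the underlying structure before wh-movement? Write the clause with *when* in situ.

The secretary might submit the report when.

The filler 'when' is interpreted as the temporal adjunct. Wh-movement fronts it, leaving a gap right after 'report':
When might the secretary submit the report ___?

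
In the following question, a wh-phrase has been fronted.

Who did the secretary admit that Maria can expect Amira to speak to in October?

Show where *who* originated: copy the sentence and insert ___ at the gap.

In situ: The secretary did admit that Maria can expect Amira to speak to who in October.
'who' functions as the object of the preposition 'to'. The gap is right after 'to'.

Who did the secretary admit that Maria can expect Amira to speak to ___ in October?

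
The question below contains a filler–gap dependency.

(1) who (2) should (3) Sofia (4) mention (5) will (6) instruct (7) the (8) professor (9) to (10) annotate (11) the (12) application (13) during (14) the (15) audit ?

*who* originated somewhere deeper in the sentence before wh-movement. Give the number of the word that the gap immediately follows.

4

In situ: Sofia should mention who will instruct the professor to annotate the application during the audit.
'who' functions as the subject of the clause embedded under 'mention'. It moves to the left edge, and the trace sits right after 'mention':
Who should Sofia mention ___ will instruct the professor to annotate the application during the audit?
'mention' is word 4.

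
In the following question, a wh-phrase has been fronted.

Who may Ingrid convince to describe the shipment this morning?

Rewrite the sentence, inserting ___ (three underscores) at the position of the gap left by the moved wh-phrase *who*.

Who may Ingrid convince ___ to describe the shipment this morning?

In situ: Ingrid may convince who to describe the shipment this morning.
'who' functions as the direct object of 'convince'. The gap is right after 'convince'.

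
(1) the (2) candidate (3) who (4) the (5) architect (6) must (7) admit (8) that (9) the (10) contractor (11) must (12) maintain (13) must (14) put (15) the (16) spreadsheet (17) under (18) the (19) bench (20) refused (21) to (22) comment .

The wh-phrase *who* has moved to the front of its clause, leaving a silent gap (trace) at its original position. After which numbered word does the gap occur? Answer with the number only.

The filler 'who' is interpreted as the subject of the clause embedded under 'maintain'. Wh-movement fronts it, leaving a gap right after 'maintain':
The candidate who the architect must admit that the contractor must maintain ___ must put the spreadsheet under the bench refused to comment.
'maintain' is word 12.

12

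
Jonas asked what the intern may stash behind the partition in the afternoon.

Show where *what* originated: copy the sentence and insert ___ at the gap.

Pre-movement form: The intern may stash what behind the partition in the afternoon.
'what' is the direct object of 'stash'. The gap is right after 'stash'.

Jonas asked what the intern may stash ___ behind the partition in the afternoon.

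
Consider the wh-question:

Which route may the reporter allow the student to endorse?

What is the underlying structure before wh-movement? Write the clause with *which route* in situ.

The reporter may allow the student to endorse which route.

'which route' is the direct object of 'endorse'. Fronting leaves a gap immediately after 'endorse':
Which route may the reporter allow the student to endorse ___?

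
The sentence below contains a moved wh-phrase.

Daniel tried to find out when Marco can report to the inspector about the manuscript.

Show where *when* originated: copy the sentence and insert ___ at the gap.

Daniel tried to find out when Marco can report to the inspector about the manuscript ___.

In situ: Marco can report to the inspector about the manuscript when.
'when' is the temporal adjunct. The gap is right after 'manuscript'.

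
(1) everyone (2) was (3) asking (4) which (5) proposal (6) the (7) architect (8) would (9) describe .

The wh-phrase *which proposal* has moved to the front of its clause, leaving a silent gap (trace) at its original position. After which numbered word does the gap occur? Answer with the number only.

In situ: The architect would describe which proposal.
The filler 'which proposal' is interpreted as the direct object of 'describe'. It moves to the left edge, and the trace sits right after 'describe':
Everyone was asking which proposal the architect would describe ___.
'describe' is word 9.

9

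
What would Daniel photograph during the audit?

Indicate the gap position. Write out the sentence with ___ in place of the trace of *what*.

What would Daniel photograph ___ during the audit?

In situ: Daniel would photograph what during the audit.
'what' functions as the direct object of 'photograph'. The gap is right after 'photograph'.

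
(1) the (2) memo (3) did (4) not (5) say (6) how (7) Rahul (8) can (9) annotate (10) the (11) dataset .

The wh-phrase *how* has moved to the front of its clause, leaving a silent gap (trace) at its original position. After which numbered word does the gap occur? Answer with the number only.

11

Before movement: Rahul can annotate the dataset how.
'how' is the manner adjunct. Fronting leaves a gap immediately after 'dataset':
The memo did not say how Rahul can annotate the dataset ___.
'dataset' is word 11.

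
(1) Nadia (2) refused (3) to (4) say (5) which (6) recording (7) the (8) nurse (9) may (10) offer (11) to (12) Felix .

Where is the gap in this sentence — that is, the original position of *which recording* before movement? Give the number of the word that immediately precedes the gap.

10

Underlying clause: The nurse may offer which recording to Felix.
'which recording' is the direct object of 'offer'. Fronting leaves a gap immediately after 'offer':
Nadia refused to say which recording the nurse may offer ___ to Felix.
'offer' is word 10.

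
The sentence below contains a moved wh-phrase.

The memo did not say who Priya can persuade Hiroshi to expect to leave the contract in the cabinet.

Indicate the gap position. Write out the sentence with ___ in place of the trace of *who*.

Pre-movement form: Priya can persuade Hiroshi to expect who to leave the contract in the cabinet.
'who' is the direct object of 'expect'. The gap is right after 'expect'.

The memo did not say who Priya can persuade Hiroshi to expect ___ to leave the contract in the cabinet.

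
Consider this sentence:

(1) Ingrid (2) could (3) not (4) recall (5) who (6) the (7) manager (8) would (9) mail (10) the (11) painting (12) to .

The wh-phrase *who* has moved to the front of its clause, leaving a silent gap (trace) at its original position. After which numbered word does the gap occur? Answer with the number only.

Before movement: The manager would mail the painting to who.
The filler 'who' is interpreted as the object of the preposition 'to' (recipient of 'mail'). It moves to the left edge, and the trace sits right after 'to':
Ingrid could not recall who the manager would mail the painting to ___.
'to' is word 12.

12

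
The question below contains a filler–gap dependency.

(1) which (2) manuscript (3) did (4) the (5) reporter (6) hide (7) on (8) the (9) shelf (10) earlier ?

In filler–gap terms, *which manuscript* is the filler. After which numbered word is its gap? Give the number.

6

In situ: The reporter did hide which manuscript on the shelf earlier.
'which manuscript' is the direct object of 'hide'. Fronting leaves a gap immediately after 'hide':
Which manuscript did the reporter hide ___ on the shelf earlier?
'hide' is word 6.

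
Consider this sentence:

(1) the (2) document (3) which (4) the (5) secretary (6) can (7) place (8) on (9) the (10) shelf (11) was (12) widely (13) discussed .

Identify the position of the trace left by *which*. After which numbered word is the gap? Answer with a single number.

'which' functions as the direct object of 'place'. Wh-movement fronts it, leaving a gap right after 'place':
The document which the secretary can place ___ on the shelf was widely discussed.
'place' is word 7.

7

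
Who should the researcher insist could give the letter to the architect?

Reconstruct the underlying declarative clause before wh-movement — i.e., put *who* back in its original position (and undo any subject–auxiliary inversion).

The researcher should insist who could give the letter to the architect.

The filler 'who' is interpreted as the subject of the clause embedded under 'insist'. Fronting leaves a gap immediately after 'insist':
Who should the researcher insist ___ could give the letter to the architect?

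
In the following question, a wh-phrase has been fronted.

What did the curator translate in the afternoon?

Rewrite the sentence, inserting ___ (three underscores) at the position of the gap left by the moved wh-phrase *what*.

Before movement: The curator did translate what in the afternoon.
'what' functions as the direct object of 'translate'. The gap is right after 'translate'.

What did the curator translate ___ in the afternoon?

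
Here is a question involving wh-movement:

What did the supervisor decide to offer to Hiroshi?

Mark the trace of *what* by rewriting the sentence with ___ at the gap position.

Pre-movement form: The supervisor did decide to offer what to Hiroshi.
'what' is the direct object of 'offer'. The gap is right after 'offer'.

What did the supervisor decide to offer ___ to Hiroshi?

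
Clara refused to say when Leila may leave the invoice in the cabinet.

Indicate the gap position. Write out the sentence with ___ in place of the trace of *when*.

In situ: Leila may leave the invoice in the cabinet when.
The filler 'when' is interpreted as the temporal adjunct. The gap is right after 'cabinet'.

Clara refused to say when Leila may leave the invoice in the cabinet ___.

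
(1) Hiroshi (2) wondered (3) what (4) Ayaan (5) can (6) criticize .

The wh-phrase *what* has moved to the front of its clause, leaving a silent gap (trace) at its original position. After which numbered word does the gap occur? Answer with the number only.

Underlying clause: Ayaan can criticize what.
'what' is the direct object of 'criticize'. It moves to the left edge, and the trace sits right after 'criticize':
Hiroshi wondered what Ayaan can criticize ___.
'criticize' is word 6.

6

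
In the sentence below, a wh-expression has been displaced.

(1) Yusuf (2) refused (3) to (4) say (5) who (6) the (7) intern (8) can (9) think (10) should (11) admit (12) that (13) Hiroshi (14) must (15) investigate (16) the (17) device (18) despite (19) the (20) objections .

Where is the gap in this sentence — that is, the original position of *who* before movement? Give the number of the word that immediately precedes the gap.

9

Pre-movement form: The intern can think who should admit that Hiroshi must investigate the device despite the objections.
'who' is the subject of the clause embedded under 'think'. It moves to the left edge, and the trace sits right after 'think':
Yusuf refused to say who the intern can think ___ should admit that Hiroshi must investigate the device despite the objections.
'think' is word 9.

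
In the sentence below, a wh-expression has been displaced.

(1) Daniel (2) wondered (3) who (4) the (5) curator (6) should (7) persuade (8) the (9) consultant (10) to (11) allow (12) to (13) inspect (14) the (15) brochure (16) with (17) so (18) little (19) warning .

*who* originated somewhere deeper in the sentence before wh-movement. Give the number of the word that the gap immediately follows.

Pre-movement form: The curator should persuade the consultant to allow who to inspect the brochure with so little warning.
'who' functions as the direct object of 'allow'. It moves to the left edge, and the trace sits right after 'allow':
Daniel wondered who the curator should persuade the consultant to allow ___ to inspect the brochure with so little warning.
'allow' is word 11.

11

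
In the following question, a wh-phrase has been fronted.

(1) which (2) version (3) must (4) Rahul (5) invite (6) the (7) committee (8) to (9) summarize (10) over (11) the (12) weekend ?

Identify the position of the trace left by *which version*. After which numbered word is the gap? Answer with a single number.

9

Pre-movement form: Rahul must invite the committee to summarize which version over the weekend.
'which version' is the direct object of 'summarize'. It moves to the left edge, and the trace sits right after 'summarize':
Which version must Rahul invite the committee to summarize ___ over the weekend?
'summarize' is word 9.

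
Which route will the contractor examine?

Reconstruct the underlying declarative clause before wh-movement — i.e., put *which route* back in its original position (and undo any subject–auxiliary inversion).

The contractor will examine which route.

'which route' is the direct object of 'examine'. It moves to the left edge, and the trace sits right after 'examine':
Which route will the contractor examine ___?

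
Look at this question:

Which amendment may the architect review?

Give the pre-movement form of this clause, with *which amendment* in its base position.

The architect may review which amendment.

The filler 'which amendment' is interpreted as the direct object of 'review'. Wh-movement fronts it, leaving a gap right after 'review':
Which amendment may the architect review ___?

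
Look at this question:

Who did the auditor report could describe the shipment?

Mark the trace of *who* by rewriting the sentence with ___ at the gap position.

Who did the auditor report ___ could describe the shipment?

In situ: The auditor did report who could describe the shipment.
The filler 'who' is interpreted as the subject of the clause embedded under 'report'. The gap is right after 'report'.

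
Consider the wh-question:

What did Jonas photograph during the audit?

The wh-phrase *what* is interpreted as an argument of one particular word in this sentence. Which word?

photograph

Pre-movement form: Jonas did photograph what during the audit.
'what' is the direct object of 'photograph'. Fronting leaves a gap immediately after 'photograph':
What did Jonas photograph ___ during the audit?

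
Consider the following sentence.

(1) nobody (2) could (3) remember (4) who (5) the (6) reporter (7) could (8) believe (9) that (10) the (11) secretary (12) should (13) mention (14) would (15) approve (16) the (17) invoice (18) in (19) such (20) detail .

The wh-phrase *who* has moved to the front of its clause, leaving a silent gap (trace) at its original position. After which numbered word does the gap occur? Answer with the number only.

Pre-movement form: The reporter could believe that the secretary should mention who would approve the invoice in such detail.
'who' functions as the subject of the clause embedded under 'mention'. Wh-movement fronts it, leaving a gap right after 'mention':
Nobody could remember who the reporter could believe that the secretary should mention ___ would approve the invoice in such detail.
'mention' is word 13.

13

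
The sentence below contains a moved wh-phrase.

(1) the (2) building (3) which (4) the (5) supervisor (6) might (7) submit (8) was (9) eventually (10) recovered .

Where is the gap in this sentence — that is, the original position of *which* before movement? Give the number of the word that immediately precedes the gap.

7

The filler 'which' is interpreted as the direct object of 'submit'. Wh-movement fronts it, leaving a gap right after 'submit':
The building which the supervisor might submit ___ was eventually recovered.
'submit' is word 7.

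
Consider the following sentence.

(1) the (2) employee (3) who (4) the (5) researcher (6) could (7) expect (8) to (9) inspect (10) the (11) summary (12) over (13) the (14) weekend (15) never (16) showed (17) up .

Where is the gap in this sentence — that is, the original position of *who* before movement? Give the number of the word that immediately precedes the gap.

'who' functions as the direct object of 'expect'. It moves to the left edge, and the trace sits right after 'expect':
The employee who the researcher could expect ___ to inspect the summary over the weekend never showed up.
'expect' is word 7.

7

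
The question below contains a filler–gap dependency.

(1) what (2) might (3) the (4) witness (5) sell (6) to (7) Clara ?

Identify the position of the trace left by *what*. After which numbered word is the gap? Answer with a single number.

Pre-movement form: The witness might sell what to Clara.
'what' is the direct object of 'sell'. It moves to the left edge, and the trace sits right after 'sell':
What might the witness sell ___ to Clara?
'sell' is word 5.

5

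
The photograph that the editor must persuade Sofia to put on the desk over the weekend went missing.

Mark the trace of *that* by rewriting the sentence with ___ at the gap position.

The photograph that the editor must persuade Sofia to put ___ on the desk over the weekend went missing.

'that' functions as the direct object of 'put'. The gap is right after 'put'.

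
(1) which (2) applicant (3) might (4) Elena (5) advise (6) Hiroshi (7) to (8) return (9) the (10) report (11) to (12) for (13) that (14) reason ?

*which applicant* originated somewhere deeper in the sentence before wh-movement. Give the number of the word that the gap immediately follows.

11

Before movement: Elena might advise Hiroshi to return the report to which applicant for that reason.
'which applicant' functions as the object of the preposition 'to' (recipient of 'return'). Fronting leaves a gap immediately after 'to':
Which applicant might Elena advise Hiroshi to return the report to ___ for that reason?
'to' is word 11.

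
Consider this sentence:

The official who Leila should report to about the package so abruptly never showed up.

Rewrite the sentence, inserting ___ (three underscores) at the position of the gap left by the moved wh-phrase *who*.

'who' is the object of the preposition 'to'. The gap is right after 'to'.

The official who Leila should report to ___ about the package so abruptly never showed up.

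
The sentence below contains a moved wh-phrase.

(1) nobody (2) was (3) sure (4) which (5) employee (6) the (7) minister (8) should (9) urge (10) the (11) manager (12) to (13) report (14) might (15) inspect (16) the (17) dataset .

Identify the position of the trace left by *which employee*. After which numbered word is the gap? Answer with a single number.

In situ: The minister should urge the manager to report which employee might inspect the dataset.
The filler 'which employee' is interpreted as the subject of the clause embedded under 'report'. Fronting leaves a gap immediately after 'report':
Nobody was sure which employee the minister should urge the manager to report ___ might inspect the dataset.
'report' is word 13.

13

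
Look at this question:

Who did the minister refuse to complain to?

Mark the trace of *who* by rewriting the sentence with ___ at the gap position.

Before movement: The minister did refuse to complain to who.
'who' functions as the object of the preposition 'to'. The gap is right after 'to'.

Who did the minister refuse to complain to ___?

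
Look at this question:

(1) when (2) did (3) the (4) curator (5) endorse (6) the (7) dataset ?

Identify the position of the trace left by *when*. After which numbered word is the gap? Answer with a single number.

Before movement: The curator did endorse the dataset when.
'when' functions as the temporal adjunct. Fronting leaves a gap immediately after 'dataset':
When did the curator endorse the dataset ___?
'dataset' is word 7.

7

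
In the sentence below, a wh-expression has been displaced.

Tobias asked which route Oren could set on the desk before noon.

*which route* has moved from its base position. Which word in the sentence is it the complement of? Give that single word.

In situ: Oren could set which route on the desk before noon.
The filler 'which route' is interpreted as the direct object of 'set'. Fronting leaves a gap immediately after 'set':
Tobias asked which route Oren could set ___ on the desk before noon.

set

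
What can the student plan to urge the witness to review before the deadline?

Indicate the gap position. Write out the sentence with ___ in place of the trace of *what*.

In situ: The student can plan to urge the witness to review what before the deadline.
'what' functions as the direct object of 'review'. The gap is right after 'review'.

What can the student plan to urge the witness to review ___ before the deadline?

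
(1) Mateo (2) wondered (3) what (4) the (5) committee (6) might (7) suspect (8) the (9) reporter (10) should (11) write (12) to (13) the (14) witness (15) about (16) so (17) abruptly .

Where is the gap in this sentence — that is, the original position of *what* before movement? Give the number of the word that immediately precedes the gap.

15

Underlying clause: The committee might suspect the reporter should write to the witness about what so abruptly.
'what' functions as the object of the preposition 'about'. Wh-movement fronts it, leaving a gap right after 'about':
Mateo wondered what the committee might suspect the reporter should write to the witness about ___ so abruptly.
'about' is word 15.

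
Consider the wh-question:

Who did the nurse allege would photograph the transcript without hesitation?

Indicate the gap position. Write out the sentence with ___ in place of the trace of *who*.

Underlying clause: The nurse did allege who would photograph the transcript without hesitation.
'who' is the subject of the clause embedded under 'allege'. The gap is right after 'allege'.

Who did the nurse allege ___ would photograph the transcript without hesitation?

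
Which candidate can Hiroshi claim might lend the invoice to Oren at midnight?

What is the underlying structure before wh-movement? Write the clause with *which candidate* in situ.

'which candidate' functions as the subject of the clause embedded under 'claim'. Fronting leaves a gap immediately after 'claim':
Which candidate can Hiroshi claim ___ might lend the invoice to Oren at midnight?

Hiroshi can claim which candidate might lend the invoice to Oren at midnight.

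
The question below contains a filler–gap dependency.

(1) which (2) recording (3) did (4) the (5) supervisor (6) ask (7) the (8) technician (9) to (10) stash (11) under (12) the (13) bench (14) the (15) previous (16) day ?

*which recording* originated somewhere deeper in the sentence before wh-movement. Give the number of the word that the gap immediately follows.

10

Before movement: The supervisor did ask the technician to stash which recording under the bench the previous day.
'which recording' is the direct object of 'stash'. Fronting leaves a gap immediately after 'stash':
Which recording did the supervisor ask the technician to stash ___ under the bench the previous day?
'stash' is word 10.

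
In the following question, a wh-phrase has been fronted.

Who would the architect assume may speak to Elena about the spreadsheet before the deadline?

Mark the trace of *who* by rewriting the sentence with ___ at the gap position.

Pre-movement form: The architect would assume who may speak to Elena about the spreadsheet before the deadline.
The filler 'who' is interpreted as the subject of the clause embedded under 'assume'. The gap is right after 'assume'.

Who would the architect assume ___ may speak to Elena about the spreadsheet before the deadline?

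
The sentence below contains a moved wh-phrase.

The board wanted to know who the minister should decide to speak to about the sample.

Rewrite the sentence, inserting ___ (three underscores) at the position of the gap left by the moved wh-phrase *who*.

The board wanted to know who the minister should decide to speak to ___ about the sample.

In situ: The minister should decide to speak to who about the sample.
'who' functions as the object of the preposition 'to'. The gap is right after 'to'.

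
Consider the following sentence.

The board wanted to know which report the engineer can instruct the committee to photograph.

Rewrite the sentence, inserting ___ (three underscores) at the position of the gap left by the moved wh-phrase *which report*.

The board wanted to know which report the engineer can instruct the committee to photograph ___.

Underlying clause: The engineer can instruct the committee to photograph which report.
The filler 'which report' is interpreted as the direct object of 'photograph'. The gap is right after 'photograph'.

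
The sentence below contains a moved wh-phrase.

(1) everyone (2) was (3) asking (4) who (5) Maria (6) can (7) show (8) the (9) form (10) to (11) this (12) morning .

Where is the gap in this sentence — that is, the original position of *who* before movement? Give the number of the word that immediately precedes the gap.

10

In situ: Maria can show the form to who this morning.
The filler 'who' is interpreted as the object of the preposition 'to' (recipient of 'show'). Fronting leaves a gap immediately after 'to':
Everyone was asking who Maria can show the form to ___ this morning.
'to' is word 10.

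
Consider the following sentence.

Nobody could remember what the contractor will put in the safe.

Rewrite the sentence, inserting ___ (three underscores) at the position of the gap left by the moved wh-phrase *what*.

Before movement: The contractor will put what in the safe.
'what' is the direct object of 'put'. The gap is right after 'put'.

Nobody could remember what the contractor will put ___ in the safe.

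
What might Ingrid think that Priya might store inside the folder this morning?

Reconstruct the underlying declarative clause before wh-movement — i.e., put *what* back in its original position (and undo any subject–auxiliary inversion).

Ingrid might think that Priya might store what inside the folder this morning.

The filler 'what' is interpreted as the direct object of 'store'. Wh-movement fronts it, leaving a gap right after 'store':
What might Ingrid think that Priya might store ___ inside the folder this morning?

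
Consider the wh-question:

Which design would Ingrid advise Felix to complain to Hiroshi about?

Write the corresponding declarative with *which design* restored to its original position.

'which design' functions as the object of the preposition 'about'. It moves to the left edge, and the trace sits right after 'about':
Which design would Ingrid advise Felix to complain to Hiroshi about ___?

Ingrid would advise Felix to complain to Hiroshi about which design.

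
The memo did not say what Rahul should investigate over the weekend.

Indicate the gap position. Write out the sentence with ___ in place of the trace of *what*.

The memo did not say what Rahul should investigate ___ over the weekend.

Underlying clause: Rahul should investigate what over the weekend.
'what' is the direct object of 'investigate'. The gap is right after 'investigate'.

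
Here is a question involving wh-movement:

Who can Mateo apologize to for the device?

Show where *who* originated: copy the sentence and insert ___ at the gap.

Who can Mateo apologize to ___ for the device?

Pre-movement form: Mateo can apologize to who for the device.
The filler 'who' is interpreted as the object of the preposition 'to'. The gap is right after 'to'.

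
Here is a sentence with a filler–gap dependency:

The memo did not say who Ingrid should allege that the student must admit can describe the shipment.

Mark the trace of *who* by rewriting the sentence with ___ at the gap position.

The memo did not say who Ingrid should allege that the student must admit ___ can describe the shipment.

Underlying clause: Ingrid should allege that the student must admit who can describe the shipment.
'who' is the subject of the clause embedded under 'admit'. The gap is right after 'admit'.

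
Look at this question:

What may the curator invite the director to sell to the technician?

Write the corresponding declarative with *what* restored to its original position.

'what' is the direct object of 'sell'. Wh-movement fronts it, leaving a gap right after 'sell':
What may the curator invite the director to sell ___ to the technician?

The curator may invite the director to sell what to the technician.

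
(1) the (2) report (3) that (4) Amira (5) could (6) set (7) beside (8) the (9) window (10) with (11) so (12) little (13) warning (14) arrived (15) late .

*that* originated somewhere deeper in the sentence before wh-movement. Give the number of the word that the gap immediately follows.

The filler 'that' is interpreted as the direct object of 'set'. It moves to the left edge, and the trace sits right after 'set':
The report that Amira could set ___ beside the window with so little warning arrived late.
'set' is word 6.

6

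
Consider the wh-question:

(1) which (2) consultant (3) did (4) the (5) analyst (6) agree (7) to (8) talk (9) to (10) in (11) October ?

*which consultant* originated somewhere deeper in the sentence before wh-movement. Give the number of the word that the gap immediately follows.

Pre-movement form: The analyst did agree to talk to which consultant in October.
'which consultant' is the object of the preposition 'to'. Fronting leaves a gap immediately after 'to':
Which consultant did the analyst agree to talk to ___ in October?
'to' is word 9.

9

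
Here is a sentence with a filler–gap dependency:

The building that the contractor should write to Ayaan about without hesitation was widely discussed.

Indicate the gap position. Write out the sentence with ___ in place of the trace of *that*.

'that' functions as the object of the preposition 'about'. The gap is right after 'about'.

The building that the contractor should write to Ayaan about ___ without hesitation was widely discussed.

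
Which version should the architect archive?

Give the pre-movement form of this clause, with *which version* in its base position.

The architect should archive which version.

The filler 'which version' is interpreted as the direct object of 'archive'. Fronting leaves a gap immediately after 'archive':
Which version should the architect archive ___?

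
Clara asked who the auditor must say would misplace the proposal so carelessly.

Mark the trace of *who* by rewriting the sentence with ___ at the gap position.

Before movement: The auditor must say who would misplace the proposal so carelessly.
'who' is the subject of the clause embedded under 'say'. The gap is right after 'say'.

Clara asked who the auditor must say ___ would misplace the proposal so carelessly.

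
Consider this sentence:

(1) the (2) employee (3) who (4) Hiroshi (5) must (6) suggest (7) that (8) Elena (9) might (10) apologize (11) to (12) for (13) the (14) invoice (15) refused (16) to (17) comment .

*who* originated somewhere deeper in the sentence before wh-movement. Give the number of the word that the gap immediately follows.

'who' is the object of the preposition 'to'. Wh-movement fronts it, leaving a gap right after 'to':
The employee who Hiroshi must suggest that Elena might apologize to ___ for the invoice refused to comment.
'to' is word 11.

11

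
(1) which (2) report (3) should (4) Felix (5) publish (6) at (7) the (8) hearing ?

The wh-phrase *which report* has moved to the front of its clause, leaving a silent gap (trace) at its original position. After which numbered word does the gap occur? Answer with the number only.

Before movement: Felix should publish which report at the hearing.
'which report' is the direct object of 'publish'. Wh-movement fronts it, leaving a gap right after 'publish':
Which report should Felix publish ___ at the hearing?
'publish' is word 5.

5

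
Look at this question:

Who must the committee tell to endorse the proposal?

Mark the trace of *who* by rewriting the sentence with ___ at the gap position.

Underlying clause: The committee must tell who to endorse the proposal.
The filler 'who' is interpreted as the direct object of 'tell'. The gap is right after 'tell'.

Who must the committee tell ___ to endorse the proposal?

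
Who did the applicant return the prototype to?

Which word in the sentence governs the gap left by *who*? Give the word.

to

In situ: The applicant did return the prototype to who.
'who' is the object of the preposition 'to' (recipient of 'return'). Wh-movement fronts it, leaving a gap right after 'to':
Who did the applicant return the prototype to ___?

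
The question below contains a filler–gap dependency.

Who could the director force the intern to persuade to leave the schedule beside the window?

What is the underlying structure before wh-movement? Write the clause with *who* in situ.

'who' is the direct object of 'persuade'. Fronting leaves a gap immediately after 'persuade':
Who could the director force the intern to persuade ___ to leave the schedule beside the window?

The director could force the intern to persuade who to leave the schedule beside the window.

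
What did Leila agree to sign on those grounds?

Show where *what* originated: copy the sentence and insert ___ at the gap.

Pre-movement form: Leila did agree to sign what on those grounds.
The filler 'what' is interpreted as the direct object of 'sign'. The gap is right after 'sign'.

What did Leila agree to sign ___ on those grounds?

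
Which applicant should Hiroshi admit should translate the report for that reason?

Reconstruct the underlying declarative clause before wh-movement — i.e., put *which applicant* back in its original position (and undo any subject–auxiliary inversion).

The filler 'which applicant' is interpreted as the subject of the clause embedded under 'admit'. It moves to the left edge, and the trace sits right after 'admit':
Which applicant should Hiroshi admit ___ should translate the report for that reason?

Hiroshi should admit which applicant should translate the report for that reason.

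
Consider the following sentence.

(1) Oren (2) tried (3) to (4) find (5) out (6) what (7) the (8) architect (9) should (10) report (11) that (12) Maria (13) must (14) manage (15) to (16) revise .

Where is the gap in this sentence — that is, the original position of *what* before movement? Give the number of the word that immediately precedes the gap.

Pre-movement form: The architect should report that Maria must manage to revise what.
'what' functions as the direct object of 'revise'. Wh-movement fronts it, leaving a gap right after 'revise':
Oren tried to find out what the architect should report that Maria must manage to revise ___.
'revise' is word 16.

16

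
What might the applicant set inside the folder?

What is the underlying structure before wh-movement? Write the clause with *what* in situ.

The applicant might set what inside the folder.

'what' functions as the direct object of 'set'. It moves to the left edge, and the trace sits right after 'set':
What might the applicant set ___ inside the folder?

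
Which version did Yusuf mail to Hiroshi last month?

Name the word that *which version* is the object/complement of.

mail

Before movement: Yusuf did mail which version to Hiroshi last month.
'which version' is the direct object of 'mail'. Fronting leaves a gap immediately after 'mail':
Which version did Yusuf mail ___ to Hiroshi last month?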